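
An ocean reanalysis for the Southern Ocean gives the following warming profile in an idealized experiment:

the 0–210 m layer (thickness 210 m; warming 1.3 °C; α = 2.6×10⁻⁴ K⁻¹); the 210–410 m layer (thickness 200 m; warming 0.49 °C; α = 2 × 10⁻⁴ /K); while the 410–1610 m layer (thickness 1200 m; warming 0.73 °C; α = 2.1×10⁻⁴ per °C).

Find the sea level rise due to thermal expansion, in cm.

Δh ≈ 27.5 cm

Layer 1: 210 × 2.6×10⁻⁴ × 1.3 = 0.07098 m
210–410 m: 0.49 × 2×10⁻⁴ × 200 = 0.01960 m
2.1×10⁻⁴ × 1200 × 0.73 = 0.18396 m
Δh = 0.07098 + 0.01960 + 0.18396 = 0.27454 m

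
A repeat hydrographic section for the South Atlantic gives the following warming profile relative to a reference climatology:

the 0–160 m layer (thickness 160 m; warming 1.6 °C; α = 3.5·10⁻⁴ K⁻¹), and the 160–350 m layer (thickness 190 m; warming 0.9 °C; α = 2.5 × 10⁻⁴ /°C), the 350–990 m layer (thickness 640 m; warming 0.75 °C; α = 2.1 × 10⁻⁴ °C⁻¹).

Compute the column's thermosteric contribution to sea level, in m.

Δh = 0.233 m

Layer 1: 1.6 × 3.5×10⁻⁴ × 160 = 0.08960 m
0.9 × 190 × 2.5×10⁻⁴ = 0.04275 m
0.75 × 640 × 2.1×10⁻⁴ = 0.10080 m
Δh = 0.08960 + 0.04275 + 0.10080 = 0.23315 m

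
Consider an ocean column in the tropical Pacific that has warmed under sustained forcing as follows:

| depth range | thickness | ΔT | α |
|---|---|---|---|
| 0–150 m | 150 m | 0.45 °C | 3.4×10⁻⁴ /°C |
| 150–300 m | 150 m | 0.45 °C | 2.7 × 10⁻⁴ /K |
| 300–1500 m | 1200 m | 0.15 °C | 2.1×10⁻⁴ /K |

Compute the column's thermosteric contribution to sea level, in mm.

79.0 mm of thermosteric rise

Layer 1: 0.45 × 3.4×10⁻⁴ × 150 = 0.02295 m
150–300 m: 0.45 × 2.7×10⁻⁴ × 150 = 0.018225 m
1200 × 0.15 × 2.1×10⁻⁴ = 0.03780 m
Δh = 0.02295 + 0.018225 + 0.03780 = 0.078975 m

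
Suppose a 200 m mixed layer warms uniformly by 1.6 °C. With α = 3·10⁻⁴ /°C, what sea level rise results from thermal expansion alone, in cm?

Δh = αΔT·H = 3×10⁻⁴ × 1.6 × 200 = 0.09600 m

Δh = 9.60 cm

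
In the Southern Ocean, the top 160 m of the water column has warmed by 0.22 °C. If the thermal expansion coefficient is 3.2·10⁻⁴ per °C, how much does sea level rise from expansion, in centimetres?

about 1.13 cm

Δh = αΔT·H = 3.2×10⁻⁴ × 0.22 × 160 = 0.011264 m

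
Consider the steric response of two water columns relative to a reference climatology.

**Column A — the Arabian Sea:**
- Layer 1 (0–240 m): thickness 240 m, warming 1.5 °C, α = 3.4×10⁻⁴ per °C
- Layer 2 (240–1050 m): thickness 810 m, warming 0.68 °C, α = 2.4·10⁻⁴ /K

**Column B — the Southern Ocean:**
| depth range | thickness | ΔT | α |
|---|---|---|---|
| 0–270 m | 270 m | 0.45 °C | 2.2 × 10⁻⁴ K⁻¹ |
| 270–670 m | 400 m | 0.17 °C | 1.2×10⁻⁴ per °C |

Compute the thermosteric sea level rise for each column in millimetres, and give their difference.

A: 250 mm; B: 35 mm; difference 220 mm

A 0–240 m: 3.4×10⁻⁴ × 1.5 × 240 = 0.12240 m
A 2.4×10⁻⁴ × 0.68 × 810 = 0.132192 m
A total: 0.254592 m
B 0.45 × 2.2×10⁻⁴ × 270 = 0.02673 m
B 270–670 m: 0.17 × 400 × 1.2×10⁻⁴ = 0.00816 m
B total: 0.03489 m
Difference: 0.254592 − 0.03489 = 0.219702 m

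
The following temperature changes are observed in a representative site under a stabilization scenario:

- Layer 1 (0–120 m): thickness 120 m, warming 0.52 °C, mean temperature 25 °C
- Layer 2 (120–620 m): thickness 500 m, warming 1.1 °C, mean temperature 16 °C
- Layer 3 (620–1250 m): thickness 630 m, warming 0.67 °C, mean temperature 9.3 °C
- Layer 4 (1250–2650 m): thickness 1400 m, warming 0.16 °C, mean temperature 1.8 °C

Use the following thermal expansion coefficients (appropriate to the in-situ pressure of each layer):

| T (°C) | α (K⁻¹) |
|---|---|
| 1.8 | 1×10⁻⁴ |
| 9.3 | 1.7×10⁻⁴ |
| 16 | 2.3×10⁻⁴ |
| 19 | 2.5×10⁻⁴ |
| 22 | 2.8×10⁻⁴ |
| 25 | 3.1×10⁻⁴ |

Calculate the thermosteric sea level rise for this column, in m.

Δh ≈ 0.240 m

Layer 1 at 25 °C → α = 3.1×10⁻⁴ K⁻¹
Layer 2 at 16 °C → α = 2.3×10⁻⁴ K⁻¹
Layer 3 at 9.3 °C → α = 1.7×10⁻⁴ K⁻¹
Layer 4 at 1.8 °C → α = 1×10⁻⁴ K⁻¹
0–120 m: 3.1×10⁻⁴ × 0.52 × 120 = 0.019344 m
1.1 × 2.3×10⁻⁴ × 500 = 0.12650 m
Layer 3: 0.67 × 630 × 1.7×10⁻⁴ = 0.071757 m
Layer 4: 0.16 × 1×10⁻⁴ × 1400 = 0.02240 m
Δh = 0.019344 + 0.12650 + 0.071757 + 0.02240 = 0.240001 m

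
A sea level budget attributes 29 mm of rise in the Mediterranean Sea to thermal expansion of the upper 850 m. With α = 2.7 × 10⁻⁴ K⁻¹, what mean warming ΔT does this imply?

ΔT = Δh/(αH) = 0.029 / (2.7×10⁻⁴ × 850) ≈ 0.1264 K

0.13 K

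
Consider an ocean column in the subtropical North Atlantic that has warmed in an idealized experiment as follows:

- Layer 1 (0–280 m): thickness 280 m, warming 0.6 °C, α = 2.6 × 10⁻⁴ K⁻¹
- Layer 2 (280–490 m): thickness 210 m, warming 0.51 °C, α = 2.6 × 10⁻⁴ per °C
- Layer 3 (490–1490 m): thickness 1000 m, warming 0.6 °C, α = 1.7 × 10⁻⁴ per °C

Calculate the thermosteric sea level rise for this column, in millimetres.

Layer 1: 0.6 × 2.6×10⁻⁴ × 280 = 0.04368 m
280–490 m: 210 × 0.51 × 2.6×10⁻⁴ = 0.027846 m
490–1490 m: 1.7×10⁻⁴ × 1000 × 0.6 = 0.10200 m
Δh = 0.04368 + 0.027846 + 0.10200 = 0.173526 m ≈ 170 mm

about 170 mm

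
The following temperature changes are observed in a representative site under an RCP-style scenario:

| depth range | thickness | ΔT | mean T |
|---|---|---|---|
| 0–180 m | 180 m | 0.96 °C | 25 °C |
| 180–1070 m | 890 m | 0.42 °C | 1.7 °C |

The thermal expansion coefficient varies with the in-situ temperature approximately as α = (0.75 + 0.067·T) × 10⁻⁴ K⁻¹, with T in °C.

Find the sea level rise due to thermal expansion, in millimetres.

Layer 1: α = (0.75 + 0.067×25)×10⁻⁴ = 2.425×10⁻⁴ K⁻¹
Layer 2: α = (0.75 + 0.067×1.7)×10⁻⁴ = 0.8639×10⁻⁴ K⁻¹
Layer 1: 180 × 0.96 × 2.425×10⁻⁴ = 0.041904 m
0.8639×10⁻⁴ × 0.42 × 890 = 0.032292582 m
Δh = 0.041904 + 0.032292582 = 0.074196582 m ≈ 74 mm

74 mm of thermosteric rise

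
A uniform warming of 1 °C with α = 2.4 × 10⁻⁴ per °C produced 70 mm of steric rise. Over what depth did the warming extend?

H = Δh/(αΔT) = 0.07 / (2.4×10⁻⁴ × 1) ≈ 291.7 m

H ≈ 292 m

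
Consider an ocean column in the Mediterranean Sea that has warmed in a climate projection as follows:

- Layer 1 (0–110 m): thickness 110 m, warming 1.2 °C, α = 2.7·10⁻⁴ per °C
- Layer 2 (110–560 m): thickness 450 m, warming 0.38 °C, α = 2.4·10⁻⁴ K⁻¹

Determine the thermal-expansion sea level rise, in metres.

Δh = 0.077 m

2.7×10⁻⁴ × 1.2 × 110 = 0.03564 m
2.4×10⁻⁴ × 0.38 × 450 = 0.04104 m
Δh = 0.03564 + 0.04104 = 0.07668 m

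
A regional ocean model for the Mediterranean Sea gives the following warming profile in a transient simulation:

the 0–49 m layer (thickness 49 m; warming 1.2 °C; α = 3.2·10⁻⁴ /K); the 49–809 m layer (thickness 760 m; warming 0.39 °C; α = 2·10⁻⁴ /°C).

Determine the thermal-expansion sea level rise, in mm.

78.1 mm of thermosteric rise

3.2×10⁻⁴ × 1.2 × 49 = 0.018816 m
2×10⁻⁴ × 760 × 0.39 = 0.05928 m
Δh = 0.018816 + 0.05928 = 0.078096 m ≈ 78.1 mm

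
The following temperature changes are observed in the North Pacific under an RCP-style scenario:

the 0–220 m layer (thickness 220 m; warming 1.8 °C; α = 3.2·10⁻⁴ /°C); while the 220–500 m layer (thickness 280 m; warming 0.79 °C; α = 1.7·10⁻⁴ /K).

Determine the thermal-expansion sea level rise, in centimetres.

1.8 × 3.2×10⁻⁴ × 220 = 0.12672 m
Layer 2: 280 × 1.7×10⁻⁴ × 0.79 = 0.037604 m
Δh = 0.12672 + 0.037604 = 0.164324 m

16 cm of thermosteric rise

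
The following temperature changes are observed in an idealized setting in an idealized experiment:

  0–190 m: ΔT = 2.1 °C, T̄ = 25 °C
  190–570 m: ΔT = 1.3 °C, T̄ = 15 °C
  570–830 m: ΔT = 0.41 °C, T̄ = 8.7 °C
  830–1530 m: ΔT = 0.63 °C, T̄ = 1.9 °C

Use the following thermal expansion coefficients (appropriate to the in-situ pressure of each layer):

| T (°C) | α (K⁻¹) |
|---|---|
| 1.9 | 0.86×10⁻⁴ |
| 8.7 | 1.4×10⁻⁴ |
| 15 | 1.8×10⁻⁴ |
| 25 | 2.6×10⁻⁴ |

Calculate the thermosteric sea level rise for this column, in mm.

Δh ≈ 246 mm

Layer 1 at 25 °C → α = 2.6×10⁻⁴ K⁻¹
Layer 2 at 15 °C → α = 1.8×10⁻⁴ K⁻¹
Layer 3 at 8.7 °C → α = 1.4×10⁻⁴ K⁻¹
Layer 4 at 1.9 °C → α = 0.86×10⁻⁴ K⁻¹
Layer 1: 2.1 × 2.6×10⁻⁴ × 190 = 0.10374 m
Layer 2: 1.3 × 1.8×10⁻⁴ × 380 = 0.08892 m
260 × 0.41 × 1.4×10⁻⁴ = 0.014924 m
830–1530 m: 700 × 0.86×10⁻⁴ × 0.63 = 0.037926 m
Δh = 0.10374 + 0.08892 + 0.014924 + 0.037926 = 0.24551 m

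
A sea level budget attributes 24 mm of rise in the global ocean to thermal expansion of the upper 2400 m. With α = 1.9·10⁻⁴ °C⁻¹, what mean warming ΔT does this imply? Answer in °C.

ΔT ≈ 0.053 °C

ΔT = Δh/(αH) = 0.024 / (1.9×10⁻⁴ × 2400) ≈ 0.05263 °C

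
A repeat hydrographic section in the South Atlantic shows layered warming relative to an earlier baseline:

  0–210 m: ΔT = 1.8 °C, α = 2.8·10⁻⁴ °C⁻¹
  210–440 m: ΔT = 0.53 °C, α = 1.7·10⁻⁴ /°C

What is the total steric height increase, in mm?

0–210 m: 2.8×10⁻⁴ × 210 × 1.8 = 0.10584 m
210–440 m: 1.7×10⁻⁴ × 0.53 × 230 = 0.020723 m
Δh = 0.10584 + 0.020723 = 0.126563 m ≈ 127 mm

127 mm of thermosteric rise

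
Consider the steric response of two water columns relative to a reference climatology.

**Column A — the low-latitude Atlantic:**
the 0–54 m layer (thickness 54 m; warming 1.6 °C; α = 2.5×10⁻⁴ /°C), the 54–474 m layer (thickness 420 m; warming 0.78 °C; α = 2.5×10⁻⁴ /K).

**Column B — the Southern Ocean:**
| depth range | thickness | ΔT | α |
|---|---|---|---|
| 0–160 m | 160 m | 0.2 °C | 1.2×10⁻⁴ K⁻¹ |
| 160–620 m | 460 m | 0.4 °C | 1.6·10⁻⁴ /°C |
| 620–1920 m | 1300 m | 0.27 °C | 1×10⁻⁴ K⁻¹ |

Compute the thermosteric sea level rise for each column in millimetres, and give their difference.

Δh_A ≈ 100 mm, Δh_B ≈ 68 mm; difference ≈ 35 mm

A Layer 1: 2.5×10⁻⁴ × 54 × 1.6 = 0.02160 m
A 0.78 × 2.5×10⁻⁴ × 420 = 0.08190 m
A total: 0.10350 m
B 0–160 m: 1.2×10⁻⁴ × 160 × 0.2 = 0.00384 m
B 0.4 × 460 × 1.6×10⁻⁴ = 0.02944 m
B 0.27 × 1300 × 1×10⁻⁴ = 0.03510 m
B total: 0.06838 m
Difference: 0.10350 − 0.06838 = 0.03512 m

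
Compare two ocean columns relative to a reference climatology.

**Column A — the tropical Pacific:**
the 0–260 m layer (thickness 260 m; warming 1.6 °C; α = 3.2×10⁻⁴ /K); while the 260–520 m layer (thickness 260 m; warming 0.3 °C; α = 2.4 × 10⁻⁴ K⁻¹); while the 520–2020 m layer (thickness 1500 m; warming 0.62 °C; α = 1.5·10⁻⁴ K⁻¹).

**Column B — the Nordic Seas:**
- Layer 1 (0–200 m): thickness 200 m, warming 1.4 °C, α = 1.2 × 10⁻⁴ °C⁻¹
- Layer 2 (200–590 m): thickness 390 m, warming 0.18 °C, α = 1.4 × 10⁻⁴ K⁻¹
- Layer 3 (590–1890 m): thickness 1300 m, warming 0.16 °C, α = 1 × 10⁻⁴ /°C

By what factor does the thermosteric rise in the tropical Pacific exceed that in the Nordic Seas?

A 0–260 m: 260 × 1.6 × 3.2×10⁻⁴ = 0.13312 m
A 260 × 2.4×10⁻⁴ × 0.3 = 0.01872 m
A Layer 3: 1.5×10⁻⁴ × 0.62 × 1500 = 0.13950 m
A total: 0.29134 m
B 200 × 1.2×10⁻⁴ × 1.4 = 0.03360 m
B 0.18 × 390 × 1.4×10⁻⁴ = 0.009828 m
B 590–1890 m: 0.16 × 1×10⁻⁴ × 1300 = 0.02080 m
B total: 0.064228 m
Ratio: 0.29134 / 0.064228 ≈ 4.536

a factor of 4.54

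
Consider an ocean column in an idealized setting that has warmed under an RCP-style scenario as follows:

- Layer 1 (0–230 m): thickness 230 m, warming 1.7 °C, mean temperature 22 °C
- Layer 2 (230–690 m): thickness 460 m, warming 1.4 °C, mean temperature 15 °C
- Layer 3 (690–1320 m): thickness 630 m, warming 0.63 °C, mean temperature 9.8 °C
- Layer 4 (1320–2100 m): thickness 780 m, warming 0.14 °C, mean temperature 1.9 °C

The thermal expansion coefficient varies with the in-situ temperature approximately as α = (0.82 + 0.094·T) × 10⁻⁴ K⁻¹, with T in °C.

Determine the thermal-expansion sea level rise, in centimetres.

33.7 cm of thermosteric rise

Layer 1: α = (0.82 + 0.094×22)×10⁻⁴ = 2.888×10⁻⁴ K⁻¹
Layer 2: α = (0.82 + 0.094×15)×10⁻⁴ = 2.23×10⁻⁴ K⁻¹
Layer 3: α = (0.82 + 0.094×9.8)×10⁻⁴ = 1.7412×10⁻⁴ K⁻¹
Layer 4: α = (0.82 + 0.094×1.9)×10⁻⁴ = 0.9986×10⁻⁴ K⁻¹
0–230 m: 1.7 × 230 × 2.888×10⁻⁴ = 0.1129208 m
1.4 × 2.23×10⁻⁴ × 460 = 0.143612 m
690–1320 m: 630 × 0.63 × 1.7412×10⁻⁴ = 0.069108228 m
1320–2100 m: 780 × 0.9986×10⁻⁴ × 0.14 = 0.010904712 m
Δh = 0.1129208 + 0.143612 + 0.069108228 + 0.010904712 = 0.33654574 m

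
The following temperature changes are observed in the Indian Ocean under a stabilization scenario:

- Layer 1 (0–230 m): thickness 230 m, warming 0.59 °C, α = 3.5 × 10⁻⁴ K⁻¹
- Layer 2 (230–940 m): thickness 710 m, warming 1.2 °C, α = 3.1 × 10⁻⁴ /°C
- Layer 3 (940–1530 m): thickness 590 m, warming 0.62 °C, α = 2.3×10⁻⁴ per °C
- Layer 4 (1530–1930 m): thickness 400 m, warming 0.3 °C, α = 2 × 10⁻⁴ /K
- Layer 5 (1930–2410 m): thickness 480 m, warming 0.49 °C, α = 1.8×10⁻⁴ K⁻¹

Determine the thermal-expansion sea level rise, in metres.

0–230 m: 3.5×10⁻⁴ × 230 × 0.59 = 0.047495 m
1.2 × 710 × 3.1×10⁻⁴ = 0.26412 m
940–1530 m: 2.3×10⁻⁴ × 0.62 × 590 = 0.084134 m
1530–1930 m: 0.3 × 400 × 2×10⁻⁴ = 0.02400 m
1930–2410 m: 0.49 × 1.8×10⁻⁴ × 480 = 0.042336 m
Δh = 0.047495 + 0.26412 + 0.084134 + 0.02400 + 0.042336 = 0.462085 m

about 0.462 m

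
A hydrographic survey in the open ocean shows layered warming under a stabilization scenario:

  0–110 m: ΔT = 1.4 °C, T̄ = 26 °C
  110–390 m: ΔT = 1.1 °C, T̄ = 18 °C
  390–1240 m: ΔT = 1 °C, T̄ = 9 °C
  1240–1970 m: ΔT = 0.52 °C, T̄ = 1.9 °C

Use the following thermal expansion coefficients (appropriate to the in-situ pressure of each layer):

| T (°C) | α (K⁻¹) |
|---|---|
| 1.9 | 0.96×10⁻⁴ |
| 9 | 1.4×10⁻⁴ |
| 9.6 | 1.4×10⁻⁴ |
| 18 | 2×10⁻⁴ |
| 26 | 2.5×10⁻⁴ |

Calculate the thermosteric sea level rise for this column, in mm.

Layer 1 at 26 °C → α = 2.5×10⁻⁴ K⁻¹
Layer 2 at 18 °C → α = 2×10⁻⁴ K⁻¹
Layer 3 at 9 °C → α = 1.4×10⁻⁴ K⁻¹
Layer 4 at 1.9 °C → α = 0.96×10⁻⁴ K⁻¹
0–110 m: 110 × 1.4 × 2.5×10⁻⁴ = 0.03850 m
110–390 m: 1.1 × 2×10⁻⁴ × 280 = 0.06160 m
1 × 850 × 1.4×10⁻⁴ = 0.11900 m
1240–1970 m: 0.52 × 0.96×10⁻⁴ × 730 = 0.0364416 m
Δh = 0.03850 + 0.06160 + 0.11900 + 0.0364416 = 0.2555416 m ≈ 260 mm

260 mm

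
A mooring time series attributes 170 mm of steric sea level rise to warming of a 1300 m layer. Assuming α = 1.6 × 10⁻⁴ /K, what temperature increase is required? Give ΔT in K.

0.82 K

ΔT = Δh/(αH) = 0.17 / (1.6×10⁻⁴ × 1300) ≈ 0.8173 K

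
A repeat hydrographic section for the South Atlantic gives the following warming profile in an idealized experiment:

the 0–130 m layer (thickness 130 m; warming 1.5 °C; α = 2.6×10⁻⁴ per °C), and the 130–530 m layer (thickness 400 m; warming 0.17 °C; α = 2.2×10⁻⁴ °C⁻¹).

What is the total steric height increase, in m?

1.5 × 130 × 2.6×10⁻⁴ = 0.05070 m
2.2×10⁻⁴ × 400 × 0.17 = 0.01496 m
Δh = 0.05070 + 0.01496 = 0.06566 m

0.066 m of thermosteric rise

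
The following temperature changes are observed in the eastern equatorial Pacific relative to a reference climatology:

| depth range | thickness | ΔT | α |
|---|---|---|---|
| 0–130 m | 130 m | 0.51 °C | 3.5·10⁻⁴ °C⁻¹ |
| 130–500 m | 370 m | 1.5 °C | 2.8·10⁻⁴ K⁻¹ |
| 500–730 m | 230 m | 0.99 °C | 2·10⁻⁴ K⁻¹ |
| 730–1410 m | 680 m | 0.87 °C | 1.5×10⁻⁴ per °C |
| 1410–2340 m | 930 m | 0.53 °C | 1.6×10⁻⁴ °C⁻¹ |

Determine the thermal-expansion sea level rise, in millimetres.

390 mm

Layer 1: 3.5×10⁻⁴ × 0.51 × 130 = 0.023205 m
Layer 2: 370 × 1.5 × 2.8×10⁻⁴ = 0.15540 m
500–730 m: 2×10⁻⁴ × 0.99 × 230 = 0.04554 m
1.5×10⁻⁴ × 0.87 × 680 = 0.08874 m
1410–2340 m: 0.53 × 930 × 1.6×10⁻⁴ = 0.078864 m
Δh = 0.023205 + 0.15540 + 0.04554 + 0.08874 + 0.078864 = 0.391749 m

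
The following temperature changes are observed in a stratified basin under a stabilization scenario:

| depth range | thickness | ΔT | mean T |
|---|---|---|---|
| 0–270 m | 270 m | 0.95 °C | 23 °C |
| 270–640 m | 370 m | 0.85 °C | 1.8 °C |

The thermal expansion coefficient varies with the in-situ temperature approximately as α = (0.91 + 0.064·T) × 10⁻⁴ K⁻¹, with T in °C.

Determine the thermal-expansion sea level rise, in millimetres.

93.3 mm of thermosteric rise

Layer 1: α = (0.91 + 0.064×23)×10⁻⁴ = 2.382×10⁻⁴ K⁻¹
Layer 2: α = (0.91 + 0.064×1.8)×10⁻⁴ = 1.0252×10⁻⁴ K⁻¹
Layer 1: 0.95 × 270 × 2.382×10⁻⁴ = 0.0610983 m
370 × 0.85 × 1.0252×10⁻⁴ = 0.03224254 m
Δh = 0.0610983 + 0.03224254 = 0.09334084 m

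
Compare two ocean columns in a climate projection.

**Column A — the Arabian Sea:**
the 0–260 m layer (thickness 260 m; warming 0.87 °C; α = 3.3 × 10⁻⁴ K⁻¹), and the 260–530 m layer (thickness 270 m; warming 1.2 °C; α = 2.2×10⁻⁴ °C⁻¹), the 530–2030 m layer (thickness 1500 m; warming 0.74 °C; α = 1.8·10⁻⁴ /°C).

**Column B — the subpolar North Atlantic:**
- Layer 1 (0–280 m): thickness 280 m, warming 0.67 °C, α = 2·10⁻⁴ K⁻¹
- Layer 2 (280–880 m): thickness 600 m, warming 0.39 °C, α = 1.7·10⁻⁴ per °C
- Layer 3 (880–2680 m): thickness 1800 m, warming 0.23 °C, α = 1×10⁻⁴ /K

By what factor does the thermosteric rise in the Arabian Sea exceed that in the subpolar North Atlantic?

≈ 2.91×

A Layer 1: 260 × 3.3×10⁻⁴ × 0.87 = 0.074646 m
A 260–530 m: 2.2×10⁻⁴ × 270 × 1.2 = 0.07128 m
A Layer 3: 1.8×10⁻⁴ × 1500 × 0.74 = 0.19980 m
A total: 0.345726 m
B Layer 1: 2×10⁻⁴ × 280 × 0.67 = 0.03752 m
B 280–880 m: 1.7×10⁻⁴ × 600 × 0.39 = 0.03978 m
B Layer 3: 1×10⁻⁴ × 1800 × 0.23 = 0.04140 m
B total: 0.11870 m
Ratio: 0.345726 / 0.11870 ≈ 2.913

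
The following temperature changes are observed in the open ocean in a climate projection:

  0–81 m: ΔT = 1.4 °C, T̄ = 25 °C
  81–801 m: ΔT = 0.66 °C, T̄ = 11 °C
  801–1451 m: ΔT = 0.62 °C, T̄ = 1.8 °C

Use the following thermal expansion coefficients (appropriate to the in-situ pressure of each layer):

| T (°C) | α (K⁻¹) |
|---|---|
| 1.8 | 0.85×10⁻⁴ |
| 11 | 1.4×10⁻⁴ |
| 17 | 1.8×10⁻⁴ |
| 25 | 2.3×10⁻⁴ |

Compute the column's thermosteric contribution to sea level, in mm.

Layer 1 at 25 °C → α = 2.3×10⁻⁴ K⁻¹
Layer 2 at 11 °C → α = 1.4×10⁻⁴ K⁻¹
Layer 3 at 1.8 °C → α = 0.85×10⁻⁴ K⁻¹
81 × 2.3×10⁻⁴ × 1.4 = 0.026082 m
Layer 2: 720 × 0.66 × 1.4×10⁻⁴ = 0.066528 m
801–1451 m: 0.62 × 650 × 0.85×10⁻⁴ = 0.034255 m
Δh = 0.026082 + 0.066528 + 0.034255 = 0.126865 m

Δh ≈ 127 mm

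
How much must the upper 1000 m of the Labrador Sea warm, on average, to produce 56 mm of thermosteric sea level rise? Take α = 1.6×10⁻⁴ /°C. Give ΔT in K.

ΔT = Δh/(αH) = 0.056 / (1.6×10⁻⁴ × 1000) = 0.3500 K

ΔT ≈ 0.35 K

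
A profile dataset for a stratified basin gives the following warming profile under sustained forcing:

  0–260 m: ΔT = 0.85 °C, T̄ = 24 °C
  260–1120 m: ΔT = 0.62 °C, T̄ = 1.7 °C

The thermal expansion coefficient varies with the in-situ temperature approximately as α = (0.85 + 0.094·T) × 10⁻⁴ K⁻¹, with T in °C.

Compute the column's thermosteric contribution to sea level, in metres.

Δh ≈ 0.12 m

Layer 1: α = (0.85 + 0.094×24)×10⁻⁴ = 3.106×10⁻⁴ K⁻¹
Layer 2: α = (0.85 + 0.094×1.7)×10⁻⁴ = 1.0098×10⁻⁴ K⁻¹
Layer 1: 3.106×10⁻⁴ × 260 × 0.85 = 0.0686426 m
860 × 1.0098×10⁻⁴ × 0.62 = 0.053842536 m
Δh = 0.0686426 + 0.053842536 = 0.122485136 m ≈ 0.12 m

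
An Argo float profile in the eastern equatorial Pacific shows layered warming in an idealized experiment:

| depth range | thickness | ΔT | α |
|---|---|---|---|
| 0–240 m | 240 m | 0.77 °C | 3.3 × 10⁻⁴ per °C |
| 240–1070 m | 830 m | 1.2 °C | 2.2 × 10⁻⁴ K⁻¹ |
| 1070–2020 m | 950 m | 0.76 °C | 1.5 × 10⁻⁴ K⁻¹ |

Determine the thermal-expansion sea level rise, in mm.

240 × 3.3×10⁻⁴ × 0.77 = 0.060984 m
Layer 2: 1.2 × 830 × 2.2×10⁻⁴ = 0.21912 m
1070–2020 m: 0.76 × 950 × 1.5×10⁻⁴ = 0.10830 m
Δh = 0.060984 + 0.21912 + 0.10830 = 0.388404 m

388 mm of thermosteric rise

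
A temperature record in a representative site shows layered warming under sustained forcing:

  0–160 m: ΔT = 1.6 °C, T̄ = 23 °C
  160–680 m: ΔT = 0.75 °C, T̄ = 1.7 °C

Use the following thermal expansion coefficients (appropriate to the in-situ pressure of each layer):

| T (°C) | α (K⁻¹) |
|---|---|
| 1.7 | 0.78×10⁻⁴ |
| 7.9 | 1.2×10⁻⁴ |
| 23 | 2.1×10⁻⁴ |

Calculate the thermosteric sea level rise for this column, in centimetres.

8.42 cm

Layer 1 at 23 °C → α = 2.1×10⁻⁴ K⁻¹
Layer 2 at 1.7 °C → α = 0.78×10⁻⁴ K⁻¹
Layer 1: 1.6 × 160 × 2.1×10⁻⁴ = 0.05376 m
0.75 × 0.78×10⁻⁴ × 520 = 0.03042 m
Δh = 0.05376 + 0.03042 = 0.08418 m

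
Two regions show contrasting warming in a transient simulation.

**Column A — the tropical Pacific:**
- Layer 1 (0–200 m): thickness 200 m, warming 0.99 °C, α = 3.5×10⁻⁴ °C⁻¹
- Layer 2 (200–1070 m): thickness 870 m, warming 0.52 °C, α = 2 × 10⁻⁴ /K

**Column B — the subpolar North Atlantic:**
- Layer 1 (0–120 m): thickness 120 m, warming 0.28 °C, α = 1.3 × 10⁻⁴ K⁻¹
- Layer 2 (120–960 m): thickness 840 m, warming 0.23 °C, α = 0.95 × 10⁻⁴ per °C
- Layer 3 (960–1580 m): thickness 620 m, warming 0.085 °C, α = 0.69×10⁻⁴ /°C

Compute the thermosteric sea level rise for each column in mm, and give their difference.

A: 160 mm; B: 26.4 mm; difference 133 mm

A 0–200 m: 200 × 3.5×10⁻⁴ × 0.99 = 0.06930 m
A 200–1070 m: 870 × 0.52 × 2×10⁻⁴ = 0.09048 m
A total: 0.15978 m
B Layer 1: 0.28 × 120 × 1.3×10⁻⁴ = 0.004368 m
B 0.23 × 0.95×10⁻⁴ × 840 = 0.018354 m
B 960–1580 m: 0.085 × 620 × 0.69×10⁻⁴ = 0.0036363 m
B total: 0.0263583 m
Difference: 0.15978 − 0.0263583 = 0.1334217 m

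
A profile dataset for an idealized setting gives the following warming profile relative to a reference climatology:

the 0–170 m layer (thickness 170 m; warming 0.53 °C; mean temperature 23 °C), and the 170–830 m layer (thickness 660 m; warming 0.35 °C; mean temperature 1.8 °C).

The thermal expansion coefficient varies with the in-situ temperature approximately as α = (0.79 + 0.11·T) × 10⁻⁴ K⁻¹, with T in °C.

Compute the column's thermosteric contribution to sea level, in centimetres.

5.27 cm

Layer 1: α = (0.79 + 0.11×23)×10⁻⁴ = 3.32×10⁻⁴ K⁻¹
Layer 2: α = (0.79 + 0.11×1.8)×10⁻⁴ = 0.988×10⁻⁴ K⁻¹
3.32×10⁻⁴ × 0.53 × 170 = 0.0299132 m
Layer 2: 660 × 0.35 × 0.988×10⁻⁴ = 0.0228228 m
Δh = 0.0299132 + 0.0228228 = 0.052736 m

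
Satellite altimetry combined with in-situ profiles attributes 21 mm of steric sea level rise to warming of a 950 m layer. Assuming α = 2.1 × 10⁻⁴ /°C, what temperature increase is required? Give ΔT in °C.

ΔT = Δh/(αH) = 0.021 / (2.1×10⁻⁴ × 950) ≈ 0.1053 °C

about 0.105 °C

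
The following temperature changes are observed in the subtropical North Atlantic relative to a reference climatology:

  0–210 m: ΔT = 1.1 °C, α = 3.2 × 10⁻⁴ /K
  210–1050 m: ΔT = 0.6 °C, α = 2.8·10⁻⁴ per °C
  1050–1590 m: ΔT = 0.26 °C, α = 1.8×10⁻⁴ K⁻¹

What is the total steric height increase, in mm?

about 240 mm

Layer 1: 210 × 1.1 × 3.2×10⁻⁴ = 0.07392 m
Layer 2: 840 × 2.8×10⁻⁴ × 0.6 = 0.14112 m
1050–1590 m: 0.26 × 1.8×10⁻⁴ × 540 = 0.025272 m
Δh = 0.07392 + 0.14112 + 0.025272 = 0.240312 m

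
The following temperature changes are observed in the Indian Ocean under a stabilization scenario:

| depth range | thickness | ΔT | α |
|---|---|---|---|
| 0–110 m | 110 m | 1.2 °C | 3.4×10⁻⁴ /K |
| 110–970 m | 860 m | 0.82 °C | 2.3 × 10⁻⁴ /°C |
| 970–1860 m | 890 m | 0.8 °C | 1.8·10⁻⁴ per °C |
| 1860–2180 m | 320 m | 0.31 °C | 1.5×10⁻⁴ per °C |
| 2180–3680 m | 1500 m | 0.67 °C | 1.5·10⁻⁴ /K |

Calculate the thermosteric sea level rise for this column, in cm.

0–110 m: 110 × 1.2 × 3.4×10⁻⁴ = 0.04488 m
110–970 m: 860 × 0.82 × 2.3×10⁻⁴ = 0.162196 m
1.8×10⁻⁴ × 0.8 × 890 = 0.12816 m
1860–2180 m: 320 × 0.31 × 1.5×10⁻⁴ = 0.01488 m
2180–3680 m: 0.67 × 1500 × 1.5×10⁻⁴ = 0.15075 m
Δh = 0.04488 + 0.162196 + 0.12816 + 0.01488 + 0.15075 = 0.500866 m

about 50 cm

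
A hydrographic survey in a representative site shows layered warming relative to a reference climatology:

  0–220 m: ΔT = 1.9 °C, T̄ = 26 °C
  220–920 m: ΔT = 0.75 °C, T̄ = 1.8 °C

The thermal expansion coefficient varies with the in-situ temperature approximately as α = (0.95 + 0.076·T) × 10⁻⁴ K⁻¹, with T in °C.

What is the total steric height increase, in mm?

about 179 mm

Layer 1: α = (0.95 + 0.076×26)×10⁻⁴ = 2.926×10⁻⁴ K⁻¹
Layer 2: α = (0.95 + 0.076×1.8)×10⁻⁴ = 1.0868×10⁻⁴ K⁻¹
Layer 1: 1.9 × 220 × 2.926×10⁻⁴ = 0.1223068 m
1.0868×10⁻⁴ × 700 × 0.75 = 0.057057 m
Δh = 0.1223068 + 0.057057 = 0.1793638 m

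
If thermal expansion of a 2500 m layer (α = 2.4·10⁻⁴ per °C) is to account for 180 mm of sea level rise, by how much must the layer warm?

ΔT = Δh/(αH) = 0.18 / (2.4×10⁻⁴ × 2500) = 0.3000 °C

0.300 °C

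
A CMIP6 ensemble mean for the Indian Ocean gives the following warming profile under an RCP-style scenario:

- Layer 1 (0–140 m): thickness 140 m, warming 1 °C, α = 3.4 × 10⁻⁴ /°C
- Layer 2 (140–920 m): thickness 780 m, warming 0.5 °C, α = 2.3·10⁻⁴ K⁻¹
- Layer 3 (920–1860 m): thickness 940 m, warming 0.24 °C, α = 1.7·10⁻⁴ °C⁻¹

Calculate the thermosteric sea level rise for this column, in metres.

0.18 m

0–140 m: 140 × 3.4×10⁻⁴ × 1 = 0.04760 m
Layer 2: 780 × 2.3×10⁻⁴ × 0.5 = 0.08970 m
Layer 3: 940 × 0.24 × 1.7×10⁻⁴ = 0.038352 m
Δh = 0.04760 + 0.08970 + 0.038352 = 0.175652 m ≈ 0.18 m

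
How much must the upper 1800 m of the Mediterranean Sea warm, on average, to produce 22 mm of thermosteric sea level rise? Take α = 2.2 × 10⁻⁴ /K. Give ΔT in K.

ΔT = Δh/(αH) = 0.022 / (2.2×10⁻⁴ × 1800) ≈ 0.05556 K

ΔT ≈ 0.056 K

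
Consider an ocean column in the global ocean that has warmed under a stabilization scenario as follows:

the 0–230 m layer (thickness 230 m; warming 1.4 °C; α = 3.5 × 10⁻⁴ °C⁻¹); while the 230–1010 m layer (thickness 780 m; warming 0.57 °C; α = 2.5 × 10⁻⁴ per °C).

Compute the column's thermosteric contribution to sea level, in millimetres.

1.4 × 3.5×10⁻⁴ × 230 = 0.11270 m
0.57 × 780 × 2.5×10⁻⁴ = 0.11115 m
Δh = 0.11270 + 0.11115 = 0.22385 m

220 mm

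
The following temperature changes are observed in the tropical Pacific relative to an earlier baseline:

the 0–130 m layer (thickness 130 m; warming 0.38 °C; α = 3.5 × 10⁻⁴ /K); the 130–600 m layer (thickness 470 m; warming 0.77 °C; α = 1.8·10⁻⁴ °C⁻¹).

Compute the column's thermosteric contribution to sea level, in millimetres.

82.4 mm

Layer 1: 0.38 × 3.5×10⁻⁴ × 130 = 0.01729 m
0.77 × 470 × 1.8×10⁻⁴ = 0.065142 m
Δh = 0.01729 + 0.065142 = 0.082432 m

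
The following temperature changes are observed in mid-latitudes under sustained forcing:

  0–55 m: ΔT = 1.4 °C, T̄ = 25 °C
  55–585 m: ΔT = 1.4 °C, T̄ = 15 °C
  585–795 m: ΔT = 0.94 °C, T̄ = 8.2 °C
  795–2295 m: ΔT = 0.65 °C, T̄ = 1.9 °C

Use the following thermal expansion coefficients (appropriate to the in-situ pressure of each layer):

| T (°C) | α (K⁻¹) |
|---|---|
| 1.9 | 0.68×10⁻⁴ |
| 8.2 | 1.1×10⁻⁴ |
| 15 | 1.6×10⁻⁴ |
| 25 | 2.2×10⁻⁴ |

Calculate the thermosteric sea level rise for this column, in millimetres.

Layer 1 at 25 °C → α = 2.2×10⁻⁴ K⁻¹
Layer 2 at 15 °C → α = 1.6×10⁻⁴ K⁻¹
Layer 3 at 8.2 °C → α = 1.1×10⁻⁴ K⁻¹
Layer 4 at 1.9 °C → α = 0.68×10⁻⁴ K⁻¹
Layer 1: 55 × 1.4 × 2.2×10⁻⁴ = 0.01694 m
1.6×10⁻⁴ × 1.4 × 530 = 0.11872 m
585–795 m: 210 × 0.94 × 1.1×10⁻⁴ = 0.021714 m
1500 × 0.65 × 0.68×10⁻⁴ = 0.06630 m
Δh = 0.01694 + 0.11872 + 0.021714 + 0.06630 = 0.223674 m

Δh = 224 mm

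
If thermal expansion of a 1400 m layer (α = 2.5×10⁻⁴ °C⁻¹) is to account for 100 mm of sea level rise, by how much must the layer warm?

ΔT = Δh/(αH) = 0.1 / (2.5×10⁻⁴ × 1400) ≈ 0.2857 K

0.29 K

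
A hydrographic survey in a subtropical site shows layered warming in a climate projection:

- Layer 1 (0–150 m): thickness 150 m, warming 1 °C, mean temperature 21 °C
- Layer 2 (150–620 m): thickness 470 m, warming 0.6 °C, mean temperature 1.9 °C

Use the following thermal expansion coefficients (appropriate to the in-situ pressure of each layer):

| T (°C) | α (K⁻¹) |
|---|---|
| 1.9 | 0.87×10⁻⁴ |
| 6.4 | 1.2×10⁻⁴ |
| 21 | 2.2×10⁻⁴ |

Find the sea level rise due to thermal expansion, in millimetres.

Layer 1 at 21 °C → α = 2.2×10⁻⁴ K⁻¹
Layer 2 at 1.9 °C → α = 0.87×10⁻⁴ K⁻¹
0–150 m: 2.2×10⁻⁴ × 1 × 150 = 0.03300 m
0.6 × 470 × 0.87×10⁻⁴ = 0.024534 m
Δh = 0.03300 + 0.024534 = 0.057534 m ≈ 57.5 mm

Δh ≈ 57.5 mm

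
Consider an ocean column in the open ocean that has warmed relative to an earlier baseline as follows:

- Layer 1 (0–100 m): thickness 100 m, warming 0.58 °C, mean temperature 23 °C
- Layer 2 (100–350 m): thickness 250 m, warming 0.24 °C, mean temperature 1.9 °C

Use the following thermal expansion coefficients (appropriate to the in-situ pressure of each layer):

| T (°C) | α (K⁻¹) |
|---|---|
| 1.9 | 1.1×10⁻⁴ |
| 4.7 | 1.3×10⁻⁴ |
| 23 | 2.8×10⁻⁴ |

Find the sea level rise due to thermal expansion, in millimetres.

Layer 1 at 23 °C → α = 2.8×10⁻⁴ K⁻¹
Layer 2 at 1.9 °C → α = 1.1×10⁻⁴ K⁻¹
0–100 m: 0.58 × 100 × 2.8×10⁻⁴ = 0.01624 m
0.24 × 1.1×10⁻⁴ × 250 = 0.00660 m
Δh = 0.01624 + 0.00660 = 0.02284 m

Δh ≈ 22.8 mm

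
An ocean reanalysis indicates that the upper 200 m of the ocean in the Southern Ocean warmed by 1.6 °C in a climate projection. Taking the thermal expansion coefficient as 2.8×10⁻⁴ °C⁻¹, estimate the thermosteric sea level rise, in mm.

Δh = αΔT·H = 2.8×10⁻⁴ × 1.6 × 200 = 0.08960 m

89.6 mm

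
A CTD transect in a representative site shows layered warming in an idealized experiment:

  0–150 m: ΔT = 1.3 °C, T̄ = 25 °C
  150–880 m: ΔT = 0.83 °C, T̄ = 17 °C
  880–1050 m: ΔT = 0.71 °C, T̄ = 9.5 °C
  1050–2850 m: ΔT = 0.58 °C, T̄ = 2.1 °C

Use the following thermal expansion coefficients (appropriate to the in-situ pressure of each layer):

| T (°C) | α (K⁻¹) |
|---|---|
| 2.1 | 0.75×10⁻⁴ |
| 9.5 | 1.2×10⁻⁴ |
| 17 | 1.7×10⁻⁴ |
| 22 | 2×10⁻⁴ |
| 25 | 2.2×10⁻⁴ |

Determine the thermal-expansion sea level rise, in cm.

Layer 1 at 25 °C → α = 2.2×10⁻⁴ K⁻¹
Layer 2 at 17 °C → α = 1.7×10⁻⁴ K⁻¹
Layer 3 at 9.5 °C → α = 1.2×10⁻⁴ K⁻¹
Layer 4 at 2.1 °C → α = 0.75×10⁻⁴ K⁻¹
0–150 m: 150 × 1.3 × 2.2×10⁻⁴ = 0.04290 m
Layer 2: 1.7×10⁻⁴ × 730 × 0.83 = 0.103003 m
170 × 1.2×10⁻⁴ × 0.71 = 0.014484 m
0.75×10⁻⁴ × 1800 × 0.58 = 0.07830 m
Δh = 0.04290 + 0.103003 + 0.014484 + 0.07830 = 0.238687 m

24 cm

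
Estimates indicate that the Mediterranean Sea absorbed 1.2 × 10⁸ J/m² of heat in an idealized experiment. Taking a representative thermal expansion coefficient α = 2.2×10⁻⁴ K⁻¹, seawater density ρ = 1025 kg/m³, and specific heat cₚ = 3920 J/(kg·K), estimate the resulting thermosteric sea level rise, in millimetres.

Δh = αQ/(ρcₚ) = 2.2×10⁻⁴ × 1.2×10⁸ / (1025 × 3920) ≈ 0.0065704 m

6.57 mm of thermosteric rise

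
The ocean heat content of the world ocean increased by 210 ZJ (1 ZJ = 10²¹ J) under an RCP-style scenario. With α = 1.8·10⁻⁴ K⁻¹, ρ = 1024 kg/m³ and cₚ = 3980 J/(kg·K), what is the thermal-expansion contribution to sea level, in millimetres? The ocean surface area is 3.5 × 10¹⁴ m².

Δh = 26.5 mm

Per unit area: Q = 210×10²¹ / (3.5×10¹⁴) = 6×10⁸ J/m²
Δh = αQ/(ρcₚ) = 1.8×10⁻⁴ × 6×10⁸ / (1024 × 3980) ≈ 0.02650 m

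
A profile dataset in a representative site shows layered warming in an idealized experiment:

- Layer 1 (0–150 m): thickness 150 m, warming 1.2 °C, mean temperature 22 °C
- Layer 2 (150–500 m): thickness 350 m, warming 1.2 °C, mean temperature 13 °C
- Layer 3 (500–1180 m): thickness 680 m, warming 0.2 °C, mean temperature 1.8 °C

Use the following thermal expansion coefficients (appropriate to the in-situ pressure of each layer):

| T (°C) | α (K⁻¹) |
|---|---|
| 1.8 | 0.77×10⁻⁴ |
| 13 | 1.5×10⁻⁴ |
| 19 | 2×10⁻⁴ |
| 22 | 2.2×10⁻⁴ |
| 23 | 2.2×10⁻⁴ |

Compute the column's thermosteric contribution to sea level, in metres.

Layer 1 at 22 °C → α = 2.2×10⁻⁴ K⁻¹
Layer 2 at 13 °C → α = 1.5×10⁻⁴ K⁻¹
Layer 3 at 1.8 °C → α = 0.77×10⁻⁴ K⁻¹
Layer 1: 2.2×10⁻⁴ × 1.2 × 150 = 0.03960 m
1.5×10⁻⁴ × 1.2 × 350 = 0.06300 m
0.77×10⁻⁴ × 0.2 × 680 = 0.010472 m
Δh = 0.03960 + 0.06300 + 0.010472 = 0.113072 m

0.11 m of thermosteric rise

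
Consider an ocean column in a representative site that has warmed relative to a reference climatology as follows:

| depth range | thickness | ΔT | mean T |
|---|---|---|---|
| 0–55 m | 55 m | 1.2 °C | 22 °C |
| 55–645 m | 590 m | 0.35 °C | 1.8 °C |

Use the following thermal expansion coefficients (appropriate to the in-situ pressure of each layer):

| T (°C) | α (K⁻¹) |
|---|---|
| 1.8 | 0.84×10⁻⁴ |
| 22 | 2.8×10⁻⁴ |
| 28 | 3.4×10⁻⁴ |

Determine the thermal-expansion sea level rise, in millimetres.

36 mm

Layer 1 at 22 °C → α = 2.8×10⁻⁴ K⁻¹
Layer 2 at 1.8 °C → α = 0.84×10⁻⁴ K⁻¹
Layer 1: 55 × 2.8×10⁻⁴ × 1.2 = 0.01848 m
Layer 2: 590 × 0.35 × 0.84×10⁻⁴ = 0.017346 m
Δh = 0.01848 + 0.017346 = 0.035826 m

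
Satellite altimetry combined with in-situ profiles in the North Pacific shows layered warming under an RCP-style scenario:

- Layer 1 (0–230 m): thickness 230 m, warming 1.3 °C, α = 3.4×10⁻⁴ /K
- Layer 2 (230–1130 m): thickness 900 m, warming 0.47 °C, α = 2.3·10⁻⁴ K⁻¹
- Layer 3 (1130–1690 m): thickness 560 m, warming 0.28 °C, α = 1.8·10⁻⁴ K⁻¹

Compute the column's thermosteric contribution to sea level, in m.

0–230 m: 1.3 × 230 × 3.4×10⁻⁴ = 0.10166 m
230–1130 m: 900 × 2.3×10⁻⁴ × 0.47 = 0.09729 m
Layer 3: 560 × 1.8×10⁻⁴ × 0.28 = 0.028224 m
Δh = 0.10166 + 0.09729 + 0.028224 = 0.227174 m ≈ 0.227 m

Δh ≈ 0.227 m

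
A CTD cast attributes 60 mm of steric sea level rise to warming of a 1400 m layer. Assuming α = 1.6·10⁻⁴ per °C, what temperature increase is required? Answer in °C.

ΔT = Δh/(αH) = 0.06 / (1.6×10⁻⁴ × 1400) ≈ 0.2679 °C

ΔT ≈ 0.268 °C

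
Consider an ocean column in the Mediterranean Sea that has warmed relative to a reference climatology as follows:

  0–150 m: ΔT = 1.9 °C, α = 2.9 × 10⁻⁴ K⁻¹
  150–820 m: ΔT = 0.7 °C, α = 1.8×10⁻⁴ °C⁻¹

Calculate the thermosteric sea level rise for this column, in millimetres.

Layer 1: 1.9 × 2.9×10⁻⁴ × 150 = 0.08265 m
670 × 0.7 × 1.8×10⁻⁴ = 0.08442 m
Δh = 0.08265 + 0.08442 = 0.16707 m

167 mm of thermosteric rise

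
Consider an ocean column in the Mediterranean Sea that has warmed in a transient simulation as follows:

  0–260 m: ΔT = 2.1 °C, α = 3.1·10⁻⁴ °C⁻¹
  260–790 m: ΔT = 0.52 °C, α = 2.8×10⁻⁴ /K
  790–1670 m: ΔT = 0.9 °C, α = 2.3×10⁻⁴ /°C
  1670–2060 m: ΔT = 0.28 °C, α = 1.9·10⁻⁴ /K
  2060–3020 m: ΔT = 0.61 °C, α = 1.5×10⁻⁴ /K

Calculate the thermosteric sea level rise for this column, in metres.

Δh ≈ 0.537 m

Layer 1: 260 × 2.1 × 3.1×10⁻⁴ = 0.16926 m
Layer 2: 530 × 2.8×10⁻⁴ × 0.52 = 0.077168 m
790–1670 m: 880 × 2.3×10⁻⁴ × 0.9 = 0.18216 m
Layer 4: 1.9×10⁻⁴ × 390 × 0.28 = 0.020748 m
2060–3020 m: 1.5×10⁻⁴ × 960 × 0.61 = 0.08784 m
Δh = 0.16926 + 0.077168 + 0.18216 + 0.020748 + 0.08784 = 0.537176 m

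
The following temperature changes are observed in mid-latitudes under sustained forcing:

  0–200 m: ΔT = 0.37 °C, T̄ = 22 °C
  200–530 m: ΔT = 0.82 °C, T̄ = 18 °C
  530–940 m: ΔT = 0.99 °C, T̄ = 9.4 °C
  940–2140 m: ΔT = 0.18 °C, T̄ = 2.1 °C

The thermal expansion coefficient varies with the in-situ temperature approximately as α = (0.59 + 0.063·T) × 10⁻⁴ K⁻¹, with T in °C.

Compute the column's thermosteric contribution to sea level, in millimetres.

Layer 1: α = (0.59 + 0.063×22)×10⁻⁴ = 1.976×10⁻⁴ K⁻¹
Layer 2: α = (0.59 + 0.063×18)×10⁻⁴ = 1.724×10⁻⁴ K⁻¹
Layer 3: α = (0.59 + 0.063×9.4)×10⁻⁴ = 1.1822×10⁻⁴ K⁻¹
Layer 4: α = (0.59 + 0.063×2.1)×10⁻⁴ = 0.7223×10⁻⁴ K⁻¹
Layer 1: 0.37 × 1.976×10⁻⁴ × 200 = 0.0146224 m
Layer 2: 0.82 × 1.724×10⁻⁴ × 330 = 0.04665144 m
Layer 3: 410 × 1.1822×10⁻⁴ × 0.99 = 0.047985498 m
940–2140 m: 1200 × 0.7223×10⁻⁴ × 0.18 = 0.01560168 m
Δh = 0.0146224 + 0.04665144 + 0.047985498 + 0.01560168 = 0.124861018 m ≈ 125 mm

125 mm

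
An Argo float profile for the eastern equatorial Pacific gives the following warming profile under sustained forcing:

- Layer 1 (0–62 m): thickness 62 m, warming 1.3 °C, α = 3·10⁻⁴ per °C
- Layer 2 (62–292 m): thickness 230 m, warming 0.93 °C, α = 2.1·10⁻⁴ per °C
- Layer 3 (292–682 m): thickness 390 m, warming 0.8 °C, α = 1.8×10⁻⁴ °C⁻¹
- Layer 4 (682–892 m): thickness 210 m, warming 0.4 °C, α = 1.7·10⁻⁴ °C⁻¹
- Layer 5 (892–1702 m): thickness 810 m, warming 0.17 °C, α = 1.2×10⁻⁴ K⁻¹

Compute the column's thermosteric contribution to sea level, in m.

Layer 1: 62 × 1.3 × 3×10⁻⁴ = 0.02418 m
230 × 2.1×10⁻⁴ × 0.93 = 0.044919 m
292–682 m: 0.8 × 1.8×10⁻⁴ × 390 = 0.05616 m
210 × 1.7×10⁻⁴ × 0.4 = 0.01428 m
0.17 × 1.2×10⁻⁴ × 810 = 0.016524 m
Δh = 0.02418 + 0.044919 + 0.05616 + 0.01428 + 0.016524 = 0.156063 m ≈ 0.156 m

Δh = 0.156 m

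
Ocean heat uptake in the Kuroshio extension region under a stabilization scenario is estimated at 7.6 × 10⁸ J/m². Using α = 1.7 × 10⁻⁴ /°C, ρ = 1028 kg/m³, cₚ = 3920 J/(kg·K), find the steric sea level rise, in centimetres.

Δh = αQ/(ρcₚ) = 1.7×10⁻⁴ × 7.6×10⁸ / (1028 × 3920) ≈ 0.032061 m

Δh = 3.21 cm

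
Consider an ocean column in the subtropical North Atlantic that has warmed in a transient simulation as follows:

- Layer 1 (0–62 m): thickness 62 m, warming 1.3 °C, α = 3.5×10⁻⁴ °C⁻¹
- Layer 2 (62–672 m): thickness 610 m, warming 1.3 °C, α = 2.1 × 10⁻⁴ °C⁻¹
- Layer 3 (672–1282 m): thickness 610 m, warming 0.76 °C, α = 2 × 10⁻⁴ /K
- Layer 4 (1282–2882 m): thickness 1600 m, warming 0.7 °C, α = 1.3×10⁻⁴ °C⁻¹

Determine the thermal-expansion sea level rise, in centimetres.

1.3 × 62 × 3.5×10⁻⁴ = 0.02821 m
62–672 m: 1.3 × 610 × 2.1×10⁻⁴ = 0.16653 m
672–1282 m: 0.76 × 2×10⁻⁴ × 610 = 0.09272 m
Layer 4: 1.3×10⁻⁴ × 0.7 × 1600 = 0.14560 m
Δh = 0.02821 + 0.16653 + 0.09272 + 0.14560 = 0.43306 m

43.3 cm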